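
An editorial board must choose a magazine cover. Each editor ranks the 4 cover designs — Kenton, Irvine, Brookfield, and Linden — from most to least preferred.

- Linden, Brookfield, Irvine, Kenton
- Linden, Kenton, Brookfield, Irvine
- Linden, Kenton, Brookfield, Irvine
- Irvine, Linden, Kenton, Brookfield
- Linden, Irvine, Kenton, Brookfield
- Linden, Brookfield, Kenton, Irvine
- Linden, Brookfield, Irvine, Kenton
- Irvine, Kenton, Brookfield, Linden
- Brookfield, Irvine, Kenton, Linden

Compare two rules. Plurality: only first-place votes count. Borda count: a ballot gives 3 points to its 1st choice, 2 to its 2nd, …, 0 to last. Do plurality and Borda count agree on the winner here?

Yes

Plurality first-place counts: Kenton 0, Irvine 2, Brookfield 1, Linden 6 → Linden.
Borda totals: Kenton 10, Irvine 12, Brookfield 12, Linden 20 → Linden.
The two rules agree on Linden.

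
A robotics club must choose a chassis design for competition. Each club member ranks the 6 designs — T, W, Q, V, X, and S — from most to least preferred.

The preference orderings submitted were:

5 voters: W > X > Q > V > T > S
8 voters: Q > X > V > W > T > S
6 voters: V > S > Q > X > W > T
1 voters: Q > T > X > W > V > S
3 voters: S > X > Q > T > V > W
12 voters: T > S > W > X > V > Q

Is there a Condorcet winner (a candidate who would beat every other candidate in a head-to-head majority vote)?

Head-to-head results (35 voters total):
T vs W: W wins 19–16.
T vs Q: Q wins 23–12.
T vs V: V wins 19–16.
T vs X: X wins 22–13.
T vs S: T wins 26–9.
W vs Q: Q wins 18–17.
W vs V: W wins 18–17.
W vs X: X wins 18–17.
W vs S: S wins 21–14.
Q vs V: V wins 18–17.
Q vs X: X wins 20–15.
Q vs S: S wins 21–14.
V vs X: X wins 29–6.
V vs S: V wins 20–15.
X vs S: S wins 21–14.
No candidate beats all others: T beats S beats W beats T, a majority cycle.

No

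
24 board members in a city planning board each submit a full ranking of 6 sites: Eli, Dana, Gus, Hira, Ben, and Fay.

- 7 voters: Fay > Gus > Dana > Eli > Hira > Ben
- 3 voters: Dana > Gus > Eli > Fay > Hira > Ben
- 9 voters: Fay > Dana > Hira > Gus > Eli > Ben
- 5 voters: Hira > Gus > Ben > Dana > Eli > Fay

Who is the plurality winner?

First-place vote totals:
  Eli: 0
  Dana: 3
  Gus: 0
  Hira: 5
  Ben: 0
  Fay: 16
Fay has the most first-place votes.

Fay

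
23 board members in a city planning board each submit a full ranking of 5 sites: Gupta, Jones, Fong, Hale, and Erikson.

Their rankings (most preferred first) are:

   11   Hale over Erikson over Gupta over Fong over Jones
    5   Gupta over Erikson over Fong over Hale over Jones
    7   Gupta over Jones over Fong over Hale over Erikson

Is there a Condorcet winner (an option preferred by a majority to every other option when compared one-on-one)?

Head-to-head results (23 voters total):
Gupta vs Jones: Gupta wins 23–0.
Gupta vs Fong: Gupta wins 23–0.
Gupta vs Hale: Gupta wins 12–11.
Gupta vs Erikson: Gupta wins 12–11.
Jones vs Fong: Fong wins 16–7.
Jones vs Hale: Hale wins 16–7.
Jones vs Erikson: Erikson wins 16–7.
Fong vs Hale: Fong wins 12–11.
Fong vs Erikson: Erikson wins 16–7.
Hale vs Erikson: Hale wins 18–5.
Gupta beats each rival — Jones (23–0), Fong (23–0), Hale (12–11), Erikson (12–11) — so Gupta is the Condorcet winner.

Yes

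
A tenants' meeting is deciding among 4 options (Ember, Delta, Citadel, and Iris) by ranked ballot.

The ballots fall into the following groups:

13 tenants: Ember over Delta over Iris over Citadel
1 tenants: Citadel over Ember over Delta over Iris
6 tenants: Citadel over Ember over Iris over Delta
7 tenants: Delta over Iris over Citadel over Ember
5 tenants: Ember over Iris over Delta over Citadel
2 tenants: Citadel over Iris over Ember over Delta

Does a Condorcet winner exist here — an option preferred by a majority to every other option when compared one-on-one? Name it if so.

Head-to-head results (34 voters total):
Ember vs Delta: Ember wins 27–7.
Ember vs Citadel: Ember wins 18–16.
Ember vs Iris: Ember wins 25–9.
Delta vs Citadel: Delta wins 25–9.
Delta vs Iris: Delta wins 21–13.
Citadel vs Iris: Iris wins 25–9.
Ember beats each rival — Delta (27–7), Citadel (18–16), Iris (25–9) — so Ember is the Condorcet winner.

Ember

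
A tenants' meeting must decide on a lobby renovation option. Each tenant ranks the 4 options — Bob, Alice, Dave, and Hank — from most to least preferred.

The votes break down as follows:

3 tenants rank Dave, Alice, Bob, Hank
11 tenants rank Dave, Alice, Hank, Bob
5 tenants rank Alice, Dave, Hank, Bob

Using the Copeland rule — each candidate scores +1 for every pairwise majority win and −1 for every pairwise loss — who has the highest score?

Pairwise results:
  Bob vs Alice: Alice wins 19–0.
  Bob vs Dave: Dave wins 19–0.
  Bob vs Hank: Hank wins 16–3.
  Alice vs Dave: Dave wins 14–5.
  Alice vs Hank: Alice wins 19–0.
  Dave vs Hank: Dave wins 19–0.
Copeland scores (wins − losses):
  Bob: 0 − 3 = -3
  Alice: 2 − 1 = 1
  Dave: 3 − 0 = 3
  Hank: 1 − 2 = -1
Dave has the best Copeland score.

Dave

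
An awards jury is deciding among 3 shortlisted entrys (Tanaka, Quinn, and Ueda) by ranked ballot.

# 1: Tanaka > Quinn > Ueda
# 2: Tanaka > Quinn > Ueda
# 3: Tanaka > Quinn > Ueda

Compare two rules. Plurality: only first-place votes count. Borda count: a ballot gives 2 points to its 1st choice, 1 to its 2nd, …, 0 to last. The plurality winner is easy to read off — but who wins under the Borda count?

Tanaka

Plurality first-place counts: Tanaka 3, Quinn 0, Ueda 0 → Tanaka.
Borda totals: Tanaka 6, Quinn 3, Ueda 0 → Tanaka.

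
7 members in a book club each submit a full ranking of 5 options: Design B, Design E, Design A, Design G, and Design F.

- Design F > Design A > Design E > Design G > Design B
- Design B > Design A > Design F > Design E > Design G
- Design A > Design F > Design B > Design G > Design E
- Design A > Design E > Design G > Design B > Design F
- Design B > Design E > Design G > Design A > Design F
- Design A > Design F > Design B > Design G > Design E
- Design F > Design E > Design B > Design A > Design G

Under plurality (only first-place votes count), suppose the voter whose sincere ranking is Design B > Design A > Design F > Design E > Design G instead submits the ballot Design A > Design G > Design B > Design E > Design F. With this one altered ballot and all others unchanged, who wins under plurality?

Design A

First-place totals with the altered ballot: Design B 1, Design E 0, Design A 4, Design G 0, Design F 2.
The winner is unchanged: still Design A.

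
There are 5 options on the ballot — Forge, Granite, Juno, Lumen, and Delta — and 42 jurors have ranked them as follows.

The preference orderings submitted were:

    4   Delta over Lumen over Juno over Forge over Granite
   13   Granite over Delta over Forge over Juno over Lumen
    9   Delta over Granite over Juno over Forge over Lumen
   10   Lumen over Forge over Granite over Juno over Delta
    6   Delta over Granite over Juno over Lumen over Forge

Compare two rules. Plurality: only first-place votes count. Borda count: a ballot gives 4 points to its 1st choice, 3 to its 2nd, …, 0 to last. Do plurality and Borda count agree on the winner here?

No

Plurality first-place counts: Forge 0, Granite 13, Juno 0, Lumen 10, Delta 19 → Delta.
Borda totals: Forge 69, Granite 117, Juno 61, Lumen 58, Delta 115 → Granite.
The two rules disagree: plurality picks Delta, Borda picks Granite.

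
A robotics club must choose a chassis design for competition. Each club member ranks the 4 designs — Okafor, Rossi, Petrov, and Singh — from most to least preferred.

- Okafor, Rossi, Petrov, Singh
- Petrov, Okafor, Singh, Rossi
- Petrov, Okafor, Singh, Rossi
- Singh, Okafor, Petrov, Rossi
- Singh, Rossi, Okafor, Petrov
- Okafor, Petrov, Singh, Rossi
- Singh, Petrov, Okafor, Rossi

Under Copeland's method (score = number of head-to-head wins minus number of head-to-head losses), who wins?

Okafor

Pairwise results:
  Okafor vs Rossi: Okafor wins 6–1.
  Okafor vs Petrov: Okafor wins 4–3.
  Okafor vs Singh: Okafor wins 4–3.
  Rossi vs Petrov: Petrov wins 5–2.
  Rossi vs Singh: Singh wins 6–1.
  Petrov vs Singh: Petrov wins 4–3.
Copeland scores (wins − losses):
  Okafor: 3 − 0 = 3
  Rossi: 0 − 3 = -3
  Petrov: 2 − 1 = 1
  Singh: 1 − 2 = -1
Okafor has the best Copeland score.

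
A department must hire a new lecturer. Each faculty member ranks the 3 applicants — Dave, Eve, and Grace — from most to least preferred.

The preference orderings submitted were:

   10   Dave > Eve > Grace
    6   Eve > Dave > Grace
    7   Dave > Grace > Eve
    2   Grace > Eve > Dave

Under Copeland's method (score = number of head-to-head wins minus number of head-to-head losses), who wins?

Dave

Pairwise results:
  Dave vs Eve: Dave wins 17–8.
  Dave vs Grace: Dave wins 23–2.
  Eve vs Grace: Eve wins 16–9.
Copeland scores (wins − losses):
  Dave: 2 − 0 = 2
  Eve: 1 − 1 = 0
  Grace: 0 − 2 = -2
Dave has the best Copeland score.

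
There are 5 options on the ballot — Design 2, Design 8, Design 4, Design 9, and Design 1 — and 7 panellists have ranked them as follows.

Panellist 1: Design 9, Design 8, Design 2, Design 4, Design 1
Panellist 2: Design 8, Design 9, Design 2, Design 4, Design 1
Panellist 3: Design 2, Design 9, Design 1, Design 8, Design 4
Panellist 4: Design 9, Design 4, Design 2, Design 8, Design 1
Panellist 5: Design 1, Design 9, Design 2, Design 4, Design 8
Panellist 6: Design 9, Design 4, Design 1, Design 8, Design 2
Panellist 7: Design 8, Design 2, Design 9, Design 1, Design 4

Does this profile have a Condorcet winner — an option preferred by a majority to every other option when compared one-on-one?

Head-to-head results (7 voters total):
Design 2 vs Design 8: Design 8 wins 4–3.
Design 2 vs Design 4: Design 2 wins 5–2.
Design 2 vs Design 9: Design 9 wins 5–2.
Design 2 vs Design 1: Design 2 wins 5–2.
Design 8 vs Design 4: Design 8 wins 4–3.
Design 8 vs Design 9: Design 9 wins 5–2.
Design 8 vs Design 1: Design 8 wins 4–3.
Design 4 vs Design 9: Design 9 wins 7–0.
Design 4 vs Design 1: Design 4 wins 4–3.
Design 9 vs Design 1: Design 9 wins 6–1.
Design 9 beats each rival — Design 2 (5–2), Design 8 (5–2), Design 4 (7–0), Design 1 (6–1) — so Design 9 is the Condorcet winner.

Yes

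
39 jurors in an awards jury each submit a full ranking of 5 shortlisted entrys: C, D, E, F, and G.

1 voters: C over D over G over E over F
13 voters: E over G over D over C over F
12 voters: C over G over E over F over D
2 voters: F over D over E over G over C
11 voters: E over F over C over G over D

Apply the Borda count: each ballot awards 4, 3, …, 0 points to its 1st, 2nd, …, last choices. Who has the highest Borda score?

E

Borda scores:
  C: 4 + 13·1 + 12·4 + 2·0 + 11·2 = 87
  D: 3 + 13·2 + 12·0 + 2·3 + 11·0 = 35
  E: 1 + 13·4 + 12·2 + 2·2 + 11·4 = 125
  F: 0 + 13·0 + 12·1 + 2·4 + 11·3 = 53
  G: 2 + 13·3 + 12·3 + 2·1 + 11·1 = 90
E has the highest total.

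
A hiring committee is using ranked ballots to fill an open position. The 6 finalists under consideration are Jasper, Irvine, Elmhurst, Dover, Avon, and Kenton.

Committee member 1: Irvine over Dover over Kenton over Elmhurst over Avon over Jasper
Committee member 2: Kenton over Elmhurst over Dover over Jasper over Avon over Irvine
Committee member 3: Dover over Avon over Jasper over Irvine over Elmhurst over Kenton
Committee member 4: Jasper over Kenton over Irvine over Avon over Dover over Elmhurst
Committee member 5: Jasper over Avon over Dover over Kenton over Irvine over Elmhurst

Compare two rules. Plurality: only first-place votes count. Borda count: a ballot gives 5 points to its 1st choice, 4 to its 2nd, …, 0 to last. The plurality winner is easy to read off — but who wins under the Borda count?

Dover

Plurality first-place counts: Jasper 2, Irvine 1, Elmhurst 0, Dover 1, Avon 0, Kenton 1 → Jasper.
Borda totals: Jasper 15, Irvine 11, Elmhurst 7, Dover 16, Avon 12, Kenton 14 → Dover.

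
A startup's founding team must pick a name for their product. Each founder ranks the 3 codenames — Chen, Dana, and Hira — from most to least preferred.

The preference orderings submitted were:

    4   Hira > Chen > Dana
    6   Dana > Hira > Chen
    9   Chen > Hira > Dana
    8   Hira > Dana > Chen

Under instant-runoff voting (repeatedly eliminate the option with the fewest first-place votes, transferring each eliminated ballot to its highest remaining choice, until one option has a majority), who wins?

Hira

Round 1: Hira 12, Chen 9, Dana 6. Dana has the fewest and is eliminated.
Round 2: Hira 18, Chen 9. Hira has a majority.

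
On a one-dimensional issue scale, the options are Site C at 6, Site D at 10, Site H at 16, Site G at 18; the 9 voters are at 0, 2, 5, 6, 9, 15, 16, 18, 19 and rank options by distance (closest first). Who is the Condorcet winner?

With single-peaked preferences on a line, the Condorcet winner is the candidate closest to the median voter.
The median voter (position 9) is closest to Site D at 10.
Check: Site D vs Site G — voters closer to Site D: 5 of 9.

Site D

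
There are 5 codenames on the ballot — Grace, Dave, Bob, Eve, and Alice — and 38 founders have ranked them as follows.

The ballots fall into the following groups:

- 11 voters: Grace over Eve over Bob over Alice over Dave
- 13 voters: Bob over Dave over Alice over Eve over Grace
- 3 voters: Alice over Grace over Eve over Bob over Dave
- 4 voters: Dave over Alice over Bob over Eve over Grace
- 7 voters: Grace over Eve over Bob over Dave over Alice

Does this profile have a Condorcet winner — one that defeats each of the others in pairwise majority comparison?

No

Head-to-head results (38 voters total):
Grace vs Dave: Grace wins 21–17.
Grace vs Bob: Grace wins 21–17.
Grace vs Eve: Grace wins 21–17.
Grace vs Alice: Alice wins 20–18.
Dave vs Bob: Bob wins 34–4.
Dave vs Eve: Eve wins 21–17.
Dave vs Alice: Dave wins 24–14.
Bob vs Eve: Eve wins 21–17.
Bob vs Alice: Bob wins 31–7.
Eve vs Alice: Alice wins 20–18.
No candidate beats all others: Grace beats Dave beats Alice beats Grace, a majority cycle.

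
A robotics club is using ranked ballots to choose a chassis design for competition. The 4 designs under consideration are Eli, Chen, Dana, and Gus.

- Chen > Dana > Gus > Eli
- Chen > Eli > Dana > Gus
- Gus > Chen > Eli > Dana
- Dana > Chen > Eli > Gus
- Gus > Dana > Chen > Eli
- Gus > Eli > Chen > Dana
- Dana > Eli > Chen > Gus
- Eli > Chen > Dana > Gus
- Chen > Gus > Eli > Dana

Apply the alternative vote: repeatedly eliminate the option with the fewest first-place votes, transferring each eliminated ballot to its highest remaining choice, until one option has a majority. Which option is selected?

Round 1: Chen 3, Gus 3, Dana 2, Eli 1. Eli has the fewest and is eliminated.
Round 2: Chen 4, Gus 3, Dana 2. Dana has the fewest and is eliminated.
Round 3: Chen 6, Gus 3. Chen has a majority.

Chen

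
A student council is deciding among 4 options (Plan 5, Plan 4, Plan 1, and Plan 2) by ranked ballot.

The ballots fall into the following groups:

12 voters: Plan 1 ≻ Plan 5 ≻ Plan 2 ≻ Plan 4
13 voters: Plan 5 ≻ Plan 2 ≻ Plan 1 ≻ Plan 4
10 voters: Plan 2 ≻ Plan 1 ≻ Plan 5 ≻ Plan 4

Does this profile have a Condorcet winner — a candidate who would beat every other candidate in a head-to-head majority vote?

No

Head-to-head results (35 voters total):
Plan 5 vs Plan 4: Plan 5 wins 35–0.
Plan 5 vs Plan 1: Plan 1 wins 22–13.
Plan 5 vs Plan 2: Plan 5 wins 25–10.
Plan 4 vs Plan 1: Plan 1 wins 35–0.
Plan 4 vs Plan 2: Plan 2 wins 35–0.
Plan 1 vs Plan 2: Plan 2 wins 23–12.
No candidate beats all others: Plan 5 beats Plan 2 beats Plan 1 beats Plan 5, a majority cycle.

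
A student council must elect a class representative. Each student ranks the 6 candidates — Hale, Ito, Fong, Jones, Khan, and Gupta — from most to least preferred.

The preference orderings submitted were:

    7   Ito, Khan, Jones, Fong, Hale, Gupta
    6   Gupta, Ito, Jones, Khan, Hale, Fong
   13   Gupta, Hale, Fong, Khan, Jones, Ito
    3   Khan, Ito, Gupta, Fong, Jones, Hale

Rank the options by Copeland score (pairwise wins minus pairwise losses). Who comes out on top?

Pairwise results:
  Hale vs Ito: Ito wins 16–13.
  Hale vs Fong: Hale wins 19–10.
  Hale vs Jones: Jones wins 16–13.
  Hale vs Khan: Khan wins 16–13.
  Hale vs Gupta: Gupta wins 22–7.
  Ito vs Fong: Ito wins 16–13.
  Ito vs Jones: Ito wins 16–13.
  Ito vs Khan: Khan wins 16–13.
  Ito vs Gupta: Gupta wins 19–10.
  Fong vs Jones: Fong wins 16–13.
  Fong vs Khan: Khan wins 16–13.
  Fong vs Gupta: Gupta wins 22–7.
  Jones vs Khan: Khan wins 23–6.
  Jones vs Gupta: Gupta wins 22–7.
  Khan vs Gupta: Gupta wins 19–10.
Copeland scores (wins − losses):
  Hale: 1 − 4 = -3
  Ito: 3 − 2 = 1
  Fong: 1 − 4 = -3
  Jones: 1 − 4 = -3
  Khan: 4 − 1 = 3
  Gupta: 5 − 0 = 5
Gupta has the best Copeland score.

Gupta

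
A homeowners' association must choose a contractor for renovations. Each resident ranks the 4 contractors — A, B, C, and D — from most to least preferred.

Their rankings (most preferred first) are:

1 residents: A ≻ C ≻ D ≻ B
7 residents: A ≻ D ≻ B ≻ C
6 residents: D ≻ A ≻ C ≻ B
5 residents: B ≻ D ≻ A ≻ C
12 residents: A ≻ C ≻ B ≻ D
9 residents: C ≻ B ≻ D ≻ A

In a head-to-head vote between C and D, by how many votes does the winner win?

4

Ballots ranking C above D: 1+12+9 = 22.
Ballots ranking D above C: 7+6+5 = 18.
C wins 22–18, a margin of 4.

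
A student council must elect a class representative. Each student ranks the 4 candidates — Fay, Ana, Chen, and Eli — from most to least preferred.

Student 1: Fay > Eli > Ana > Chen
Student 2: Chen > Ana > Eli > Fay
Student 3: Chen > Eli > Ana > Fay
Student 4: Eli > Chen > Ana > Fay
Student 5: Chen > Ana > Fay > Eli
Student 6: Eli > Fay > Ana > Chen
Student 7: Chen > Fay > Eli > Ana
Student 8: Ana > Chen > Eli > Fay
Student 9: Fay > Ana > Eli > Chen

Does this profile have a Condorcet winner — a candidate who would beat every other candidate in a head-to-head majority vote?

Head-to-head results (9 voters total):
Fay vs Ana: Ana wins 5–4.
Fay vs Chen: Chen wins 6–3.
Fay vs Eli: Eli wins 5–4.
Ana vs Chen: Chen wins 5–4.
Ana vs Eli: Eli wins 5–4.
Chen vs Eli: Chen wins 5–4.
Chen beats each rival — Fay (6–3), Ana (5–4), Eli (5–4) — so Chen is the Condorcet winner.

Yes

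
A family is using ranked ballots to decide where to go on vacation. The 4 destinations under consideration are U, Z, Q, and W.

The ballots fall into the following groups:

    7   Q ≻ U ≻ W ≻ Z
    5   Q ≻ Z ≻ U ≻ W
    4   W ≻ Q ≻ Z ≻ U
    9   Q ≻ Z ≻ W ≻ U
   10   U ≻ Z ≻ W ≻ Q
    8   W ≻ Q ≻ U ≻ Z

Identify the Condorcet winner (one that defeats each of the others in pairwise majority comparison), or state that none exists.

None — there is no Condorcet winner

Head-to-head results (43 voters total):
U vs Z: U wins 25–18.
U vs Q: Q wins 33–10.
U vs W: U wins 22–21.
Z vs Q: Q wins 33–10.
Z vs W: Z wins 24–19.
Q vs W: W wins 22–21.
No candidate beats all others: U beats W beats Q beats U, a majority cycle.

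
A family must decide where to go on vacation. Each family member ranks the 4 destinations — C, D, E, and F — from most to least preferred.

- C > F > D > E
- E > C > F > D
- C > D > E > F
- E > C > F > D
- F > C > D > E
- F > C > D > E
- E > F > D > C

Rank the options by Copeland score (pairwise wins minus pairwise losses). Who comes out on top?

Pairwise results:
  C vs D: C wins 6–1.
  C vs E: C wins 4–3.
  C vs F: C wins 4–3.
  D vs E: D wins 4–3.
  D vs F: F wins 6–1.
  E vs F: E wins 4–3.
Copeland scores (wins − losses):
  C: 3 − 0 = 3
  D: 1 − 2 = -1
  E: 1 − 2 = -1
  F: 1 − 2 = -1
C has the best Copeland score.

C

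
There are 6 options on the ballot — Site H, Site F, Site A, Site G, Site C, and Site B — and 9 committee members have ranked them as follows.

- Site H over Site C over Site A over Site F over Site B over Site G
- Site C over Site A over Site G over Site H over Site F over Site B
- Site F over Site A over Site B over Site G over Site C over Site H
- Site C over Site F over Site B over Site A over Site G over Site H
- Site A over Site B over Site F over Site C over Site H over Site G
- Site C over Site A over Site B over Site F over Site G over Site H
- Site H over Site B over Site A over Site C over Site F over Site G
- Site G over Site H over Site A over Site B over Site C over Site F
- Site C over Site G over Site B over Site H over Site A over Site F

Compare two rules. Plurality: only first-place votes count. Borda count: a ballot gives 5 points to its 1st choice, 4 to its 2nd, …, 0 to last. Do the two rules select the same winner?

Yes

Plurality first-place counts: Site H 2, Site F 1, Site A 1, Site G 1, Site C 4, Site B 0 → Site C.
Borda totals: Site H 19, Site F 18, Site A 29, Site G 16, Site C 30, Site B 23 → Site C.
The two rules agree on Site C.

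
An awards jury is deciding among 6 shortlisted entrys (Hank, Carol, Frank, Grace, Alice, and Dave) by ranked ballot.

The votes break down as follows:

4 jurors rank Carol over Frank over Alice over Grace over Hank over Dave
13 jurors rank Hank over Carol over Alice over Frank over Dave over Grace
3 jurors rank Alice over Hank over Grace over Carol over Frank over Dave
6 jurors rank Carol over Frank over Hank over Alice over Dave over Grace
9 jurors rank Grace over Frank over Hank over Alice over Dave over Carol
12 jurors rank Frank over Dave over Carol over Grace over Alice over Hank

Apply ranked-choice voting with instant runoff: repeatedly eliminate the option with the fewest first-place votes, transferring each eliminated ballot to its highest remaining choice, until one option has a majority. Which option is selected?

Frank

Round 1: Hank 13, Frank 12, Carol 10, Grace 9, Alice 3, Dave 0. Dave has the fewest and is eliminated.
Round 2: Hank 13, Frank 12, Carol 10, Grace 9, Alice 3. Alice has the fewest and is eliminated.
Round 3: Hank 16, Frank 12, Carol 10, Grace 9. Grace has the fewest and is eliminated.
Round 4: Frank 21, Hank 16, Carol 10. Carol has the fewest and is eliminated.
Round 5: Frank 31, Hank 16. Frank has a majority.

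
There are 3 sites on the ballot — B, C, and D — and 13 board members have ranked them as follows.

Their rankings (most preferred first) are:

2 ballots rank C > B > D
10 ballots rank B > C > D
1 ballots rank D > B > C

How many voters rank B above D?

12

Ballots ranking B above D: 2+10 = 12.
Ballots ranking D above B: 1.
So 12 of 13 voters prefer B to D.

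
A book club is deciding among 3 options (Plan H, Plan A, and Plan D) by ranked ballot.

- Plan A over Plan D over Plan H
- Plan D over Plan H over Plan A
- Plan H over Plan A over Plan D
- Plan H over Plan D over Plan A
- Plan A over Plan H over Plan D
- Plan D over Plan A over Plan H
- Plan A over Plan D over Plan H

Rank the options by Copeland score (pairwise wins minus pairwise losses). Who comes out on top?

Pairwise results:
  Plan H vs Plan A: Plan A wins 4–3.
  Plan H vs Plan D: Plan D wins 4–3.
  Plan A vs Plan D: Plan A wins 4–3.
Copeland scores (wins − losses):
  Plan H: 0 − 2 = -2
  Plan A: 2 − 0 = 2
  Plan D: 1 − 1 = 0
Plan A has the best Copeland score.

Plan A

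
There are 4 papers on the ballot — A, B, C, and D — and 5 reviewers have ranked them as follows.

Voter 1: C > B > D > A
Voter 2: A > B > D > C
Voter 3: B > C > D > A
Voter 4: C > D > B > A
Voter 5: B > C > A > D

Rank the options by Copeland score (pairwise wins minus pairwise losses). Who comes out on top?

B

Pairwise results:
  A vs B: B wins 4–1.
  A vs C: C wins 4–1.
  A vs D: D wins 3–2.
  B vs C: B wins 3–2.
  B vs D: B wins 4–1.
  C vs D: C wins 4–1.
Copeland scores (wins − losses):
  A: 0 − 3 = -3
  B: 3 − 0 = 3
  C: 2 − 1 = 1
  D: 1 − 2 = -1
B has the best Copeland score.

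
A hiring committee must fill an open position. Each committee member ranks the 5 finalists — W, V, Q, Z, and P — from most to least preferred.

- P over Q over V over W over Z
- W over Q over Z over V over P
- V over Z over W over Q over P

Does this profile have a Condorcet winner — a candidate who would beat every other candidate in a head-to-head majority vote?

Head-to-head results (3 voters total):
W vs V: V wins 2–1.
W vs Q: W wins 2–1.
W vs Z: W wins 2–1.
W vs P: W wins 2–1.
V vs Q: Q wins 2–1.
V vs Z: V wins 2–1.
V vs P: V wins 2–1.
Q vs Z: Q wins 2–1.
Q vs P: Q wins 2–1.
Z vs P: Z wins 2–1.
No candidate beats all others: W beats Q beats V beats W, a majority cycle.

No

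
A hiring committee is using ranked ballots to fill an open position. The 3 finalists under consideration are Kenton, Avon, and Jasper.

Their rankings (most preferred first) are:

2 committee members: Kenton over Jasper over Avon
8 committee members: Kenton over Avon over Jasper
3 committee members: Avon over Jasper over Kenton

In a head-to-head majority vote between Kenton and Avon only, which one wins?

Ballots ranking Kenton above Avon: 2+8 = 10.
Ballots ranking Avon above Kenton: 3.
Kenton wins the head-to-head, 10–3.

Kenton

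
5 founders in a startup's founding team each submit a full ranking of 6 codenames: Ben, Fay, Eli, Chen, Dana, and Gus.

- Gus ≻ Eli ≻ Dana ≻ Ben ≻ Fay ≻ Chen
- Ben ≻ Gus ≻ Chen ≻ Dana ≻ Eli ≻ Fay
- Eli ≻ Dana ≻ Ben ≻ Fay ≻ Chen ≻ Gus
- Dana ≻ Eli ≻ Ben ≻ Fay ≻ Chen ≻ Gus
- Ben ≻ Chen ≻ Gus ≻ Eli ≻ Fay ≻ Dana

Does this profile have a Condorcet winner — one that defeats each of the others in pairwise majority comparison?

No

Head-to-head results (5 voters total):
Ben vs Fay: Ben wins 5–0.
Ben vs Eli: Eli wins 3–2.
Ben vs Chen: Ben wins 5–0.
Ben vs Dana: Dana wins 3–2.
Ben vs Gus: Ben wins 4–1.
Fay vs Eli: Eli wins 5–0.
Fay vs Chen: Fay wins 3–2.
Fay vs Dana: Dana wins 4–1.
Fay vs Gus: Gus wins 3–2.
Eli vs Chen: Eli wins 3–2.
Eli vs Dana: Eli wins 3–2.
Eli vs Gus: Gus wins 3–2.
Chen vs Dana: Dana wins 3–2.
Chen vs Gus: Chen wins 3–2.
Dana vs Gus: Gus wins 3–2.
No candidate beats all others: Ben beats Gus beats Eli beats Ben, a majority cycle.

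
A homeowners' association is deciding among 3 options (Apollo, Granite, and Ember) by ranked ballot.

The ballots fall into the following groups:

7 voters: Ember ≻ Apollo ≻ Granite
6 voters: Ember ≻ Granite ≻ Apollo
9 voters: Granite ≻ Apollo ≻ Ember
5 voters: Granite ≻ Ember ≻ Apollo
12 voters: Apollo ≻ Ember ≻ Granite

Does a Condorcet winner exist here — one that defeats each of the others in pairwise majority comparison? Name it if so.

Head-to-head results (39 voters total):
Apollo vs Granite: Granite wins 20–19.
Apollo vs Ember: Apollo wins 21–18.
Granite vs Ember: Ember wins 25–14.
No candidate beats all others: Apollo beats Ember beats Granite beats Apollo, a majority cycle.

None — there is no Condorcet winner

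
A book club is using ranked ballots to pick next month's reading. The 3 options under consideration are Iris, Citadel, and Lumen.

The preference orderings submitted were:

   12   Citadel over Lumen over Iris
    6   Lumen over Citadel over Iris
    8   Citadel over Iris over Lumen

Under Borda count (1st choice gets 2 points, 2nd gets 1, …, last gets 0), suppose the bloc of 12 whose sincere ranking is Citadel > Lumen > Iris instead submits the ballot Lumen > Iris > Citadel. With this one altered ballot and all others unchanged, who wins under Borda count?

Lumen

Borda totals with the altered ballot: Iris 20, Citadel 22, Lumen 36.
The switch changes the winner from Citadel to Lumen.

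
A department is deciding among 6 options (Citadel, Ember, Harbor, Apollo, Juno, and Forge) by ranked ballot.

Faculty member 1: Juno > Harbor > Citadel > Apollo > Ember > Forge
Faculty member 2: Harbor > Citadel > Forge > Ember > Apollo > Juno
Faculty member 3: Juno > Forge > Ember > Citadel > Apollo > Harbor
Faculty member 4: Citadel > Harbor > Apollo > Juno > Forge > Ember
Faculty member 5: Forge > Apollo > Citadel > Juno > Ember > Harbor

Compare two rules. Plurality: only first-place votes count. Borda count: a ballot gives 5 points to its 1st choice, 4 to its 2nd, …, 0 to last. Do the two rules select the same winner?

No

Plurality first-place counts: Citadel 1, Ember 0, Harbor 1, Apollo 0, Juno 2, Forge 1 → Juno.
Borda totals: Citadel 17, Ember 7, Harbor 13, Apollo 11, Juno 14, Forge 13 → Citadel.
The two rules disagree: plurality picks Juno, Borda picks Citadel.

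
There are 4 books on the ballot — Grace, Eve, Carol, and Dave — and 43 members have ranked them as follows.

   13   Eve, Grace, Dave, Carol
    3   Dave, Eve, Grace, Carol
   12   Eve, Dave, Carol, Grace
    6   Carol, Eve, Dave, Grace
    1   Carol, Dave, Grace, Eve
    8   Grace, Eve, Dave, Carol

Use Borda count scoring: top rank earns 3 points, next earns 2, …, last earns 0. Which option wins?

Eve

Borda scores:
  Grace: 13·2 + 3·1 + 12·0 + 6·0 + 1 + 8·3 = 54
  Eve: 13·3 + 3·2 + 12·3 + 6·2 + 0 + 8·2 = 109
  Carol: 13·0 + 3·0 + 12·1 + 6·3 + 3 + 8·0 = 33
  Dave: 13·1 + 3·3 + 12·2 + 6·1 + 2 + 8·1 = 62
Eve has the highest total.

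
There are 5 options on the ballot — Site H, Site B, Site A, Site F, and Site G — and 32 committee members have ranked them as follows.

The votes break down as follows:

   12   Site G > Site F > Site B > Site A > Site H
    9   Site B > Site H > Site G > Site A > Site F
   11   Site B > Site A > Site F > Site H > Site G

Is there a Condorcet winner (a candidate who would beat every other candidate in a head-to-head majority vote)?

Yes

Head-to-head results (32 voters total):
Site H vs Site B: Site B wins 32–0.
Site H vs Site A: Site A wins 23–9.
Site H vs Site F: Site F wins 23–9.
Site H vs Site G: Site H wins 20–12.
Site B vs Site A: Site B wins 32–0.
Site B vs Site F: Site B wins 20–12.
Site B vs Site G: Site B wins 20–12.
Site A vs Site F: Site A wins 20–12.
Site A vs Site G: Site G wins 21–11.
Site F vs Site G: Site G wins 21–11.
Site B beats each rival — Site H (32–0), Site A (32–0), Site F (20–12), Site G (20–12) — so Site B is the Condorcet winner.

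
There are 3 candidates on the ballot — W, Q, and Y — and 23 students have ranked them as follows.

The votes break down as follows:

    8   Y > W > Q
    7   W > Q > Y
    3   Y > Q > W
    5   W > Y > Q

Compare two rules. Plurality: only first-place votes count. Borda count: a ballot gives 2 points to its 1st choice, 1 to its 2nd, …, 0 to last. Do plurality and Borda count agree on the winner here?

Plurality first-place counts: W 12, Q 0, Y 11 → W.
Borda totals: W 32, Q 10, Y 27 → W.
The two rules agree on W.

Yes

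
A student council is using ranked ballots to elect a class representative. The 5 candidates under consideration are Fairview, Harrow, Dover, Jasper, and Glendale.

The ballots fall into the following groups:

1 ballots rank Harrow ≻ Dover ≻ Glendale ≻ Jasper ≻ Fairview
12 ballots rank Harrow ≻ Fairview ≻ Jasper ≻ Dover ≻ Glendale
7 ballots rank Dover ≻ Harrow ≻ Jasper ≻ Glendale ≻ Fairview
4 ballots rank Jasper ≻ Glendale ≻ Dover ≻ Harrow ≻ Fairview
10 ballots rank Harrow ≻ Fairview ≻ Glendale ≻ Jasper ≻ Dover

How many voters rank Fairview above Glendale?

Ballots ranking Fairview above Glendale: 12+10 = 22.
Ballots ranking Glendale above Fairview: 1+7+4 = 12.
So 22 of 34 voters prefer Fairview to Glendale.

22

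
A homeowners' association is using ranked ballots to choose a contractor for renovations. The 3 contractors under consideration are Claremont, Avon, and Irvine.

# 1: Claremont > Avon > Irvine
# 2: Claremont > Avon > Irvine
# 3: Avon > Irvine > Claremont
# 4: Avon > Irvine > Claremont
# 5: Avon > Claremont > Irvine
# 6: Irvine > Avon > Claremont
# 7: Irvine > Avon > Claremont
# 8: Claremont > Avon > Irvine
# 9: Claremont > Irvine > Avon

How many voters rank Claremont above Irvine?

5

Ballots ranking Claremont above Irvine: 5.
Ballots ranking Irvine above Claremont: 4.
So 5 of 9 voters prefer Claremont to Irvine.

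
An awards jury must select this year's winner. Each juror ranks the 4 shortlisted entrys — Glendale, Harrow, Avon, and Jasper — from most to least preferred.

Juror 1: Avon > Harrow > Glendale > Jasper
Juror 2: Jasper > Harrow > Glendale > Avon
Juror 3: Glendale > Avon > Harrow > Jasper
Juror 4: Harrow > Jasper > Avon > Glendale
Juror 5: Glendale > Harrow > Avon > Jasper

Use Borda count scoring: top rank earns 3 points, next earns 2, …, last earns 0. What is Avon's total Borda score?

Borda scores:
  Glendale: 1 + 1 + 3 + 0 + 3 = 8
  Harrow: 2 + 2 + 1 + 3 + 2 = 10
  Avon: 3 + 0 + 2 + 1 + 1 = 7
  Jasper: 0 + 3 + 0 + 2 + 0 = 5

7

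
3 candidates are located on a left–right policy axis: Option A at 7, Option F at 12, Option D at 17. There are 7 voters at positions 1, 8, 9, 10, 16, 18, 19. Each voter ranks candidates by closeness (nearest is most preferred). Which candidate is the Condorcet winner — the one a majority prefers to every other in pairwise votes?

With single-peaked preferences on a line, the Condorcet winner is the candidate closest to the median voter.
The median voter (position 10) is closest to Option F at 12.
Check: Option F vs Option D — voters closer to Option F: 4 of 7.

Option F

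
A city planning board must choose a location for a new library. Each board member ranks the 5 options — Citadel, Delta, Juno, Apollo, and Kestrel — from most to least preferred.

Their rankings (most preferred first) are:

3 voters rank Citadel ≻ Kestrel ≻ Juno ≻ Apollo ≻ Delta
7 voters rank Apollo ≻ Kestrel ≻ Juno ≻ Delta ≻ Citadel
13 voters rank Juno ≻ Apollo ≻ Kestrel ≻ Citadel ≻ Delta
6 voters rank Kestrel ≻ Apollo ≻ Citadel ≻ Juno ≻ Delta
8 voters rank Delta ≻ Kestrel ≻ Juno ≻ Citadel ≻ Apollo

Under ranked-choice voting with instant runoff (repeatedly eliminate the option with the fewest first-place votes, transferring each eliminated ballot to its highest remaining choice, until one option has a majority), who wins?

Round 1: Juno 13, Delta 8, Apollo 7, Kestrel 6, Citadel 3. Citadel has the fewest and is eliminated.
Round 2: Juno 13, Kestrel 9, Delta 8, Apollo 7. Apollo has the fewest and is eliminated.
Round 3: Kestrel 16, Juno 13, Delta 8. Delta has the fewest and is eliminated.
Round 4: Kestrel 24, Juno 13. Kestrel has a majority.

Kestrel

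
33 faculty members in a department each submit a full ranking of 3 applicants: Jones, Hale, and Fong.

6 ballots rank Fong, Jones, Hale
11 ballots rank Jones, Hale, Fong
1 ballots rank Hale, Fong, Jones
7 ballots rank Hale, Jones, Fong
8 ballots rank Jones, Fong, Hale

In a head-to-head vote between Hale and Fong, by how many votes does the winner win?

Ballots ranking Hale above Fong: 11+1+7 = 19.
Ballots ranking Fong above Hale: 6+8 = 14.
Hale wins 19–14, a margin of 5.

5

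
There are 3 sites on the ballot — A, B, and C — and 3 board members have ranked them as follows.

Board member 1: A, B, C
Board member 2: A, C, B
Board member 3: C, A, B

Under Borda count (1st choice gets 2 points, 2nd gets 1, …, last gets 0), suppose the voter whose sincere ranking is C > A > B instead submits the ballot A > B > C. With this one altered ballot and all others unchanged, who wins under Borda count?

Borda totals with the altered ballot: A 6, B 2, C 1.
The winner is unchanged: still A.

A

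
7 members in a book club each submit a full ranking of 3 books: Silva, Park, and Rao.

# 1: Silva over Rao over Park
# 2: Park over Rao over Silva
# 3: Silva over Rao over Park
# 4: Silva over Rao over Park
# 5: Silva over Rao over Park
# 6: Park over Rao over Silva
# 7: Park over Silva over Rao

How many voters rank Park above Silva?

3

Ballots ranking Park above Silva: 3.
Ballots ranking Silva above Park: 4.
So 3 of 7 voters prefer Park to Silva.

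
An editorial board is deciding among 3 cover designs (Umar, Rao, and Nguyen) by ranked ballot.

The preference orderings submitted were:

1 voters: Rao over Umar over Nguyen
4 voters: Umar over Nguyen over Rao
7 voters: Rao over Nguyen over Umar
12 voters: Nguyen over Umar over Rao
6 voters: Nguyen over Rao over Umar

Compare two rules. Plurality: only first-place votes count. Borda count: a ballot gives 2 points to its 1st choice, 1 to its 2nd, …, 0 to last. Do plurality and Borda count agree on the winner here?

Yes

Plurality first-place counts: Umar 4, Rao 8, Nguyen 18 → Nguyen.
Borda totals: Umar 21, Rao 22, Nguyen 47 → Nguyen.
The two rules agree on Nguyen.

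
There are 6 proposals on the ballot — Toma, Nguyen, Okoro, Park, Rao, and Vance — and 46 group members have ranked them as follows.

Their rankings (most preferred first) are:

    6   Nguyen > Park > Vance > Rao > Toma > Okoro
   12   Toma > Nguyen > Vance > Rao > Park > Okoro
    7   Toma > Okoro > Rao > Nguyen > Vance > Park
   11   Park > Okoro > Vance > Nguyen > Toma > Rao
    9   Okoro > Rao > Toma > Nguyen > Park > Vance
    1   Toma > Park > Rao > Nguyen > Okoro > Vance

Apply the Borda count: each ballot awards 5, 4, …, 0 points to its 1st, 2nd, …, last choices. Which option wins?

Toma

Borda scores:
  Toma: 6·1 + 12·5 + 7·5 + 11·1 + 9·3 + 5 = 144
  Nguyen: 6·5 + 12·4 + 7·2 + 11·2 + 9·2 + 2 = 134
  Okoro: 6·0 + 12·0 + 7·4 + 11·4 + 9·5 + 1 = 118
  Park: 6·4 + 12·1 + 7·0 + 11·5 + 9·1 + 4 = 104
  Rao: 6·2 + 12·2 + 7·3 + 11·0 + 9·4 + 3 = 96
  Vance: 6·3 + 12·3 + 7·1 + 11·3 + 9·0 + 0 = 94
Toma has the highest total.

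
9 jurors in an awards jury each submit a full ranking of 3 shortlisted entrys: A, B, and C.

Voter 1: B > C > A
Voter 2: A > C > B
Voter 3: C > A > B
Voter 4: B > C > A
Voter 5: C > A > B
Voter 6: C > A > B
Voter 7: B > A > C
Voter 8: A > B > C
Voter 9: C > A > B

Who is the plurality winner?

First-place vote totals:
  A: 2
  B: 3
  C: 4
C has the most first-place votes.

C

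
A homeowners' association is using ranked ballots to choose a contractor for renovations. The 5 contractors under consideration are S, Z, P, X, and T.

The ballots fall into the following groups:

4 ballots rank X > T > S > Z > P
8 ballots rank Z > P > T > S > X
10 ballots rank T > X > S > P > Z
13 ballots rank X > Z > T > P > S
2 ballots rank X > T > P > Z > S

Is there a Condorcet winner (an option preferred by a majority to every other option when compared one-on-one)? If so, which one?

Head-to-head results (37 voters total):
S vs Z: Z wins 23–14.
S vs P: P wins 23–14.
S vs X: X wins 29–8.
S vs T: T wins 37–0.
Z vs P: Z wins 25–12.
Z vs X: X wins 29–8.
Z vs T: Z wins 21–16.
P vs X: X wins 29–8.
P vs T: T wins 29–8.
X vs T: X wins 19–18.
X beats each rival — S (29–8), Z (29–8), P (29–8), T (19–18) — so X is the Condorcet winner.

X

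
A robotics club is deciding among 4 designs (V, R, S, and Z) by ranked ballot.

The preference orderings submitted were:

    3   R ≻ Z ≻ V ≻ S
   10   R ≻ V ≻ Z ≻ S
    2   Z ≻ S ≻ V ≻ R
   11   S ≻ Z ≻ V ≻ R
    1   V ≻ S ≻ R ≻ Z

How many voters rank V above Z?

Ballots ranking V above Z: 10+1 = 11.
Ballots ranking Z above V: 3+2+11 = 16.
So 11 of 27 voters prefer V to Z.

11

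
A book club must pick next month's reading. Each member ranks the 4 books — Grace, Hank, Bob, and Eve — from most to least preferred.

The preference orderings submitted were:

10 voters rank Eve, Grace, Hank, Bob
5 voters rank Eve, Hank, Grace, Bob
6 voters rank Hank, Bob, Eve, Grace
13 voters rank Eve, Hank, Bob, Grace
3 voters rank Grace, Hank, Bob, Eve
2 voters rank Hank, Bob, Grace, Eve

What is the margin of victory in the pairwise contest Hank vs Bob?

39

Ballots ranking Hank above Bob: 10+5+6+13+3+2 = 39.
Ballots ranking Bob above Hank: 0.
Hank wins 39–0, a margin of 39.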